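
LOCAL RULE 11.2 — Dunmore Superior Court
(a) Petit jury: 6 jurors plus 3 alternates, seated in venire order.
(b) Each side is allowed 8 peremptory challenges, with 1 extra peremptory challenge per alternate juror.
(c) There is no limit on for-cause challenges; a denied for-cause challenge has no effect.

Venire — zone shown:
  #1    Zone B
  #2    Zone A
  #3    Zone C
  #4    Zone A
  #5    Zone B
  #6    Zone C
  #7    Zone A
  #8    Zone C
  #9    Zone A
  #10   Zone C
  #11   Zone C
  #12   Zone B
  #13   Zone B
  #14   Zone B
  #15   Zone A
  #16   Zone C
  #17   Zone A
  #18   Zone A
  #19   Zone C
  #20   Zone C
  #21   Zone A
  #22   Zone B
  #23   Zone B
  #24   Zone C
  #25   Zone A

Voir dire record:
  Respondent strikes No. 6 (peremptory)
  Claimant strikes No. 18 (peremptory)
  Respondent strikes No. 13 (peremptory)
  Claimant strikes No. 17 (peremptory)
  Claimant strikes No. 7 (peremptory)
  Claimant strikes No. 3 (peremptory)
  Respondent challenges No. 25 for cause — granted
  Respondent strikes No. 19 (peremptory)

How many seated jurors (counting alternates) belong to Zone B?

3

Removed: #3, #6, #7, #13, #17, #18, #19, #25.
Seated (9 incl. alternates): #1, #2, #4, #5, #8, #9, #10, #11, #12.
Of those, in Zone B: #1, #5, #12 → 3.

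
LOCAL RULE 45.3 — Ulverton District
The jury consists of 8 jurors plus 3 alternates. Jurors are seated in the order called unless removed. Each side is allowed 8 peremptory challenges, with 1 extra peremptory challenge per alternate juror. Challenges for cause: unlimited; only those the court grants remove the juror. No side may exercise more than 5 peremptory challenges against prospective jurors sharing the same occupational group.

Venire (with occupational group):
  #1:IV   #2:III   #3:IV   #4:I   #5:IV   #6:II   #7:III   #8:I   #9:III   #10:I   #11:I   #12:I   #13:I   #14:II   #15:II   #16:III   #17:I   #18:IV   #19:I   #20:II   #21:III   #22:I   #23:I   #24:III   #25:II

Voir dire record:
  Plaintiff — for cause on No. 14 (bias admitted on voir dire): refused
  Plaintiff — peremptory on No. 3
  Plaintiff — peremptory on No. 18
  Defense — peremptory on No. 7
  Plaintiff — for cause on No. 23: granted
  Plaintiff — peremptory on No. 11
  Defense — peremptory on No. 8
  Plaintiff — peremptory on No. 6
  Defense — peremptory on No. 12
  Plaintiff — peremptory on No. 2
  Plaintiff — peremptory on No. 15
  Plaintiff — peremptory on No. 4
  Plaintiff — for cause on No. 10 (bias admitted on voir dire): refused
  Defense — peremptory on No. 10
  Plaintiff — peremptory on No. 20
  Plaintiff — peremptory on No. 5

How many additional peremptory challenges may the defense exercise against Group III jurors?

4

Defense peremptories so far: #7, #8, #12, #10 — 4 of 11 used, 7 left overall.
Against Group III: #7 — 1 used; per-group cap 5 leaves 4.
Binding limit: min(7, 4) = 4.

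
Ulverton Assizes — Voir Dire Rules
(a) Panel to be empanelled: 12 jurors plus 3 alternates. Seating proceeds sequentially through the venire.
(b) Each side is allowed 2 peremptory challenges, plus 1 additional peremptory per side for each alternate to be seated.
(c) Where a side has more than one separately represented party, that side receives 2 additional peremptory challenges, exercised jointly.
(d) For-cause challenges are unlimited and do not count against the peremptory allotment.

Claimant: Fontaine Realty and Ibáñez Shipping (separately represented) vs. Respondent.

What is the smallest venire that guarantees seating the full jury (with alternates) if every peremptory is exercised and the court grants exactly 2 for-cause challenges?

Seats to fill: 12 + 3 alternates = 15.
Peremptories — Claimant: 2 + 1×3 + 2 = 7; Respondent: 2 + 1×3 = 5; total 12.
For-cause removals: 2.
Minimum venire: 15 + 12 + 2 = 29.

29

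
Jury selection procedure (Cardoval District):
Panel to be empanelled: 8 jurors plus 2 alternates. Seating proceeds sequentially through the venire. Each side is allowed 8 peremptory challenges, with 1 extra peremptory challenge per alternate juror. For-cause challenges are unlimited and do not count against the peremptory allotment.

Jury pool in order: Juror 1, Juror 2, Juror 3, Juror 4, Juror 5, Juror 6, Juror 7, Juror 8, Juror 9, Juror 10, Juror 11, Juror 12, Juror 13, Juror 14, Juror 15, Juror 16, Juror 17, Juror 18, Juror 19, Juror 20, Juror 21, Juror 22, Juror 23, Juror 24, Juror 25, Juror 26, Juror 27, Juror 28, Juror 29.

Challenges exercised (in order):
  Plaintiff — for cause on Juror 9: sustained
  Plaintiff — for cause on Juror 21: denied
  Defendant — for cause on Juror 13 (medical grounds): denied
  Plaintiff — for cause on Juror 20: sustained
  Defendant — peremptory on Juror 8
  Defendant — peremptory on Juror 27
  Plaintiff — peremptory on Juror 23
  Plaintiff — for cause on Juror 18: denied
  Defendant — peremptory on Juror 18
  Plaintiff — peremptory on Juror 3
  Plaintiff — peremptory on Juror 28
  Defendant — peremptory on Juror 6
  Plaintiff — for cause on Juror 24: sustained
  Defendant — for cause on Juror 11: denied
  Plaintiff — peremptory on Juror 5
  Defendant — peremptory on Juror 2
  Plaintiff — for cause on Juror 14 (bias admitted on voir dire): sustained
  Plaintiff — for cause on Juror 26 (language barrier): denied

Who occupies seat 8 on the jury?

15

Removed: #2, #3, #5, #6, #8, #9, #14, #18, #20, #23, #24, #27, #28. (#11, #13, #21, #26 stay — for-cause denied.)
Seating in order: seats 1–8 → #1, #4, #7, #10, #11, #12, #13, #15; alternates → #16, #17.
So seat 8 is #15.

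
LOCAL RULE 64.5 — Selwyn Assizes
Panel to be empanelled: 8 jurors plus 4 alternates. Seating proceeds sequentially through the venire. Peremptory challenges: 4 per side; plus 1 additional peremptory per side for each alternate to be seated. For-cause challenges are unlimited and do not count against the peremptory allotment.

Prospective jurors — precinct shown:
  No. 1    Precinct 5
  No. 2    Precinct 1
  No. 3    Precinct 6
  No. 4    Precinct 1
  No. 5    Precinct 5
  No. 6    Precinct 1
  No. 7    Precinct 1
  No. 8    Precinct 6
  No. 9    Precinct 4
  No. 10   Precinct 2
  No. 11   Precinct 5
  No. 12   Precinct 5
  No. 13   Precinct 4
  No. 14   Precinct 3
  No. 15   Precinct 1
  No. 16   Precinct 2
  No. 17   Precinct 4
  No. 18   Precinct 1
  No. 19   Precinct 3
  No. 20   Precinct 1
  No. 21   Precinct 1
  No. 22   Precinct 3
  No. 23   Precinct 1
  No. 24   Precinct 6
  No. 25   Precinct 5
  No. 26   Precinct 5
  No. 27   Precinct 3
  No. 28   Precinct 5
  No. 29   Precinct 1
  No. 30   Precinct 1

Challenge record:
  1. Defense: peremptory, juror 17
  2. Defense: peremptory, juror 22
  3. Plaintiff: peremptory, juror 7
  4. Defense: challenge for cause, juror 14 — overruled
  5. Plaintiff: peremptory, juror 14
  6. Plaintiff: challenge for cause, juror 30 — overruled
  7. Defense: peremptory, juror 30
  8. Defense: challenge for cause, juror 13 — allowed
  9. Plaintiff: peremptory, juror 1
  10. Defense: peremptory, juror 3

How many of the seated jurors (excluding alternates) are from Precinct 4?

Removed: #1, #3, #7, #13, #14, #17, #22, #30.
Seated jurors 1–8: #2, #4, #5, #6, #8, #9, #10, #11 (alternates #12, #15, #16, #18 not counted).
Of those, in Precinct 4: #9 → 1.

1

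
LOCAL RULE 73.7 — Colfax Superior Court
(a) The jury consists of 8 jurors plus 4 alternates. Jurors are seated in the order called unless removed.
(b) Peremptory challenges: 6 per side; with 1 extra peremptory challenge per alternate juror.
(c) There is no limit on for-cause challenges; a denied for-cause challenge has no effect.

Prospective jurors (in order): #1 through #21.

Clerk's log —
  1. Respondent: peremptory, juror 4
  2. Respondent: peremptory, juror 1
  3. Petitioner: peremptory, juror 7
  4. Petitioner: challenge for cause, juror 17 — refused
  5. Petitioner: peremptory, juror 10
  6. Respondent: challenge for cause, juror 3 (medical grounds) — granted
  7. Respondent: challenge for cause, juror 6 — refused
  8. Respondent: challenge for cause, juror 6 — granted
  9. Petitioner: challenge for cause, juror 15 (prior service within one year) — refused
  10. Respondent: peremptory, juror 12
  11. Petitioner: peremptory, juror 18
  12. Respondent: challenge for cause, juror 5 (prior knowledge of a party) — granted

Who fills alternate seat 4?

Removed: #1, #3, #4, #5, #6, #7, #10, #12, #18. (#15, #17 stay — for-cause denied.)
Filling seats in venire order through position 12: #2, #8, #9, #11, #13, #14, #15, #16, #17, #19, #20, #21.
So alternate 4 is #21.

21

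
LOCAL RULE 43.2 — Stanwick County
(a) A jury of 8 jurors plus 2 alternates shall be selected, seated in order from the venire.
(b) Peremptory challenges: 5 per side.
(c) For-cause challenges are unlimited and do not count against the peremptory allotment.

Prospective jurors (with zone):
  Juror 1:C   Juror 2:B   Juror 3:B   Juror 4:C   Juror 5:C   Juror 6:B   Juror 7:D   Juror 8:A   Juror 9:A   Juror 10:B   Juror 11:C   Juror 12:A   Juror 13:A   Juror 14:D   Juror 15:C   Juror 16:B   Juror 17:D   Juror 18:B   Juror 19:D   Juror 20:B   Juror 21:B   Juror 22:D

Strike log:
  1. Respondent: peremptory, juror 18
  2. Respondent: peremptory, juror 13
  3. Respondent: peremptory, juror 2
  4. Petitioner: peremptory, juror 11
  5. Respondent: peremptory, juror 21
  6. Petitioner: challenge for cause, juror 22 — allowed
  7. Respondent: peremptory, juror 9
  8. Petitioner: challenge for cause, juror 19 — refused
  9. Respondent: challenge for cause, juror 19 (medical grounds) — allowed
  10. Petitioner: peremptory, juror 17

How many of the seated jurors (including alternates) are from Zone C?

3

Removed: #2, #9, #11, #13, #17, #18, #19, #21, #22.
Seated (10 incl. alternates): #1, #3, #4, #5, #6, #7, #8, #10, #12, #14.
Of those, in Zone C: #1, #4, #5 → 3.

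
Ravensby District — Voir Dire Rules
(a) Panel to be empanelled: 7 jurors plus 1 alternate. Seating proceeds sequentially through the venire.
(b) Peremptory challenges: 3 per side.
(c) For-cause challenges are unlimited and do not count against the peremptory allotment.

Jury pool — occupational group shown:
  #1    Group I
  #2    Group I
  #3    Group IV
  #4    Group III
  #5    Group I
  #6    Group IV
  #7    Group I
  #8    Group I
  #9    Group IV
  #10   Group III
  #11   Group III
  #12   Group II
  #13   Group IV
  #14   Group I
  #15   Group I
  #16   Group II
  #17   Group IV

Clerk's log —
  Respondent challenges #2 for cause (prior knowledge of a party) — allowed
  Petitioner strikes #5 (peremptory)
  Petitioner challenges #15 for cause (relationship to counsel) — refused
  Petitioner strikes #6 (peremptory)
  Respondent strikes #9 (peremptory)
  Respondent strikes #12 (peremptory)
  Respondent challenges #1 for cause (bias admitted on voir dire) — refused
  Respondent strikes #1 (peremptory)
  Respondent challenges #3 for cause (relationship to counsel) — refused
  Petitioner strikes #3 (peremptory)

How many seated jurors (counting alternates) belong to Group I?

4

Removed: #1, #2, #3, #5, #6, #9, #12.
Seated (8 incl. alternates): #4, #7, #8, #10, #11, #13, #14, #15.
Of those, in Group I: #7, #8, #14, #15 → 4.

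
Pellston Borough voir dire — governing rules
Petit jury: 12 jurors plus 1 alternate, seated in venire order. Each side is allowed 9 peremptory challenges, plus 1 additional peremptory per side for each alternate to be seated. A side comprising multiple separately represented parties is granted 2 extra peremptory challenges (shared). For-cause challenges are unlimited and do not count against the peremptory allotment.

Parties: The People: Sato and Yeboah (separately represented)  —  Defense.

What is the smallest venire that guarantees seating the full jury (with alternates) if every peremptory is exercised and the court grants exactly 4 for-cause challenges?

39

Seats to fill: 12 + 1 alternates = 13.
Peremptories — The People: 9 + 1×1 + 2 = 12; Defense: 9 + 1×1 = 10; total 22.
For-cause removals: 4.
Minimum venire: 13 + 22 + 4 = 39.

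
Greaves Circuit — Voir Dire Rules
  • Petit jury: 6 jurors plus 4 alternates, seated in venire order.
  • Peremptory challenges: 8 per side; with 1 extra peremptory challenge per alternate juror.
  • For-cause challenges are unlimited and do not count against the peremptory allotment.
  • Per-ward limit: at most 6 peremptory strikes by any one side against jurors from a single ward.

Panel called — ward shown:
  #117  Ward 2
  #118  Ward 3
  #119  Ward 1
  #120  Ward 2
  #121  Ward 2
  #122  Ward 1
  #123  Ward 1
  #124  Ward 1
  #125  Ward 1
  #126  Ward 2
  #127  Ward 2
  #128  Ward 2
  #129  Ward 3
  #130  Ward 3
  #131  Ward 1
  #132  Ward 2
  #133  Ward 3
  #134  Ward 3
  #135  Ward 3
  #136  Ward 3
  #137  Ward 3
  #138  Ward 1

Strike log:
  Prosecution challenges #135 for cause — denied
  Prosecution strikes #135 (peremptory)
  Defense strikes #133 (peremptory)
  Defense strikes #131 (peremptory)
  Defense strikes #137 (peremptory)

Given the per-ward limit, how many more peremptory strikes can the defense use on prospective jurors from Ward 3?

Defense peremptories so far: #133, #131, #137 — 3 of 12 used, 9 left overall.
Against Ward 3: #133, #137 — 2 used; per-ward cap 6 leaves 4.
Binding limit: min(9, 4) = 4.

4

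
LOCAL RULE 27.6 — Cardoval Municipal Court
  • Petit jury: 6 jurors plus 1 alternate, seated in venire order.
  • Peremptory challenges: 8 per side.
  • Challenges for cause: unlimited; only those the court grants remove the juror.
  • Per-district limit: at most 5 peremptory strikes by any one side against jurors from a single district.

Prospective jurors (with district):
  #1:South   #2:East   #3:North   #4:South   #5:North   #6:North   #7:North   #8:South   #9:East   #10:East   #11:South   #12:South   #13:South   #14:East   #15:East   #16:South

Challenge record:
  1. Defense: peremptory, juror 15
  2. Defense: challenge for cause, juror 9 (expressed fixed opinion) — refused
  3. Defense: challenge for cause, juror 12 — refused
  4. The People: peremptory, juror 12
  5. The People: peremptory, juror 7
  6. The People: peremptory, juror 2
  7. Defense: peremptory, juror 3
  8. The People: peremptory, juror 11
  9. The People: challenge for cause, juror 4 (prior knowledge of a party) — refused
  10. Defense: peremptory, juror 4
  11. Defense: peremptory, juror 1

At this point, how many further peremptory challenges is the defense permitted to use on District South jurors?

Defense peremptories so far: #15, #3, #4, #1 — 4 of 8 used, 4 left overall.
Against District South: #4, #1 — 2 used; per-district cap 5 leaves 3.
Binding limit: min(4, 3) = 3.

3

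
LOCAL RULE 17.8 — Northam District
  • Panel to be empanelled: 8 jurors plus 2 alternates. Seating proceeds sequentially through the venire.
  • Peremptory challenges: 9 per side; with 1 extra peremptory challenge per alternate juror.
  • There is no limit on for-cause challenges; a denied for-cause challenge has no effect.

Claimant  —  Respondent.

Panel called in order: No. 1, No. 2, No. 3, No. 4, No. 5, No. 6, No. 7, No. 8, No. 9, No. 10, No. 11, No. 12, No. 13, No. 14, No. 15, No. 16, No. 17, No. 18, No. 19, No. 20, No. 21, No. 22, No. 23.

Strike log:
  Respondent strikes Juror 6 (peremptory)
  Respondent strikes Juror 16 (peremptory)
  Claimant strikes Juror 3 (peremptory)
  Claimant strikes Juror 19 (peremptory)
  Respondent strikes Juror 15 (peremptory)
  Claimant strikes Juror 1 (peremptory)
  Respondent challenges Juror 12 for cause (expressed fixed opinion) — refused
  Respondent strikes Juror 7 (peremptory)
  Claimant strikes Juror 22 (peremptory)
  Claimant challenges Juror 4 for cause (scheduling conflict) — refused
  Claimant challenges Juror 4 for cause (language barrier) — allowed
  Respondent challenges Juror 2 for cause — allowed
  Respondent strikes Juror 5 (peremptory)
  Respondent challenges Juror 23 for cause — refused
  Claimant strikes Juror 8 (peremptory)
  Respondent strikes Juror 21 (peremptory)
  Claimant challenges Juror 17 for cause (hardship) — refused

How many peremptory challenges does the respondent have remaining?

5

Respondent allotment: 9 base + 1 × 2 alternates = 11.
Respondent peremptories used: #6, #16, #15, #7, #5, #21 — 6 (for-cause on #12, #2, #23 don't count).
Remaining: 11 − 6 = 5.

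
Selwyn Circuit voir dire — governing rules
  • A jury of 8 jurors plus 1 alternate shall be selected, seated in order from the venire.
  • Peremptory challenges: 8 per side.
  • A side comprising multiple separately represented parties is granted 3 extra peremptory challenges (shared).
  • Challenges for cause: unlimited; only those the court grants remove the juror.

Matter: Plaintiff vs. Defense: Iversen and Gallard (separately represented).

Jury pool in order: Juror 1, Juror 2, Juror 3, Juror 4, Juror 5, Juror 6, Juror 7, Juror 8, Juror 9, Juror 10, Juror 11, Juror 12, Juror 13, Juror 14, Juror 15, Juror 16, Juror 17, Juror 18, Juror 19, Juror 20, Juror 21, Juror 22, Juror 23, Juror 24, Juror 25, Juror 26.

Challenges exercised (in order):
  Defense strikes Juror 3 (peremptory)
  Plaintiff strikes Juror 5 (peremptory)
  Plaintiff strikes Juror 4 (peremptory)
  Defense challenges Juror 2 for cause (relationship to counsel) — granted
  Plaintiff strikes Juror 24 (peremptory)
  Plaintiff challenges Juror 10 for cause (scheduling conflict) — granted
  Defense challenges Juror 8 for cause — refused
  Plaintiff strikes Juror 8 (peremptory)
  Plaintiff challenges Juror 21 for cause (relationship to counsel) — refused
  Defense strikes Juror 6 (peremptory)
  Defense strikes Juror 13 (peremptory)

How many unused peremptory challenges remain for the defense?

8

Defense allotment: 8 base + 3 multi-party = 11.
Defense peremptories used: #3, #6, #13 — 3 (for-cause on #2, #8 don't count).
Remaining: 11 − 3 = 8.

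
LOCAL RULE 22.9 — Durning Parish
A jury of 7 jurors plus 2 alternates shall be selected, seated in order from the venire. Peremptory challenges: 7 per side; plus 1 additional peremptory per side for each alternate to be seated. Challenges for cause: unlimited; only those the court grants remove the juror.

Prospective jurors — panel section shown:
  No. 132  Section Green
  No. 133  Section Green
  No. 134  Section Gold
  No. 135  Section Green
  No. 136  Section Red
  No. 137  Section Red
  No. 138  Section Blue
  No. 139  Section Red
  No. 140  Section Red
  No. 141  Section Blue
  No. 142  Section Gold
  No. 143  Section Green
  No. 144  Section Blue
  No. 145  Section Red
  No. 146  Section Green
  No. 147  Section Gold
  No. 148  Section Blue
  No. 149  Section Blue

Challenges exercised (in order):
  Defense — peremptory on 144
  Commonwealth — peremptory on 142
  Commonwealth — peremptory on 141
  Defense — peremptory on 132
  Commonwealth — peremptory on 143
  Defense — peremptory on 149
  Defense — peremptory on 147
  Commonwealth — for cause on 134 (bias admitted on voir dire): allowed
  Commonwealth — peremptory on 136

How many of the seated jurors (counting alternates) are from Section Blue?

2

Removed: #132, #134, #136, #141, #142, #143, #144, #147, #149.
Seated (9 incl. alternates): #133, #135, #137, #138, #139, #140, #145, #146, #148.
Of those, in Section Blue: #138, #148 → 2.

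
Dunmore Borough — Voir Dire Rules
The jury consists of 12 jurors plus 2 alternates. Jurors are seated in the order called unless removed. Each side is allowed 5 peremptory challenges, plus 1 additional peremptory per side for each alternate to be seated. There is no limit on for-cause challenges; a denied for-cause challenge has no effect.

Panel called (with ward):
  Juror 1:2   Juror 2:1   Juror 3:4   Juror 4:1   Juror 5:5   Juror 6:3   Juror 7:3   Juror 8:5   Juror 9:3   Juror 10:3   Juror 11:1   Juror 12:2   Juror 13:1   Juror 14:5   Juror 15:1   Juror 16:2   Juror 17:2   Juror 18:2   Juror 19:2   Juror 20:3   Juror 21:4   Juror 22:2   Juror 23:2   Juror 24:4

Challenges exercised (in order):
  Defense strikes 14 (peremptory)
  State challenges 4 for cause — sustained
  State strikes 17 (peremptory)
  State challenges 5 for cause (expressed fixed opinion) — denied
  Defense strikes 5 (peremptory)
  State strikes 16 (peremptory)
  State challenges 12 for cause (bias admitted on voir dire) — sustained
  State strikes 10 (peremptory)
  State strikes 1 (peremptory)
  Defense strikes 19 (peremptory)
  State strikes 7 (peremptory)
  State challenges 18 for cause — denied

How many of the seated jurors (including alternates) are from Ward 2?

3

Removed: #1, #4, #5, #7, #10, #12, #14, #16, #17, #19.
Seated (14 incl. alternates): #2, #3, #6, #8, #9, #11, #13, #15, #18, #20, #21, #22, #23, #24.
Of those, in Ward 2: #18, #22, #23 → 3.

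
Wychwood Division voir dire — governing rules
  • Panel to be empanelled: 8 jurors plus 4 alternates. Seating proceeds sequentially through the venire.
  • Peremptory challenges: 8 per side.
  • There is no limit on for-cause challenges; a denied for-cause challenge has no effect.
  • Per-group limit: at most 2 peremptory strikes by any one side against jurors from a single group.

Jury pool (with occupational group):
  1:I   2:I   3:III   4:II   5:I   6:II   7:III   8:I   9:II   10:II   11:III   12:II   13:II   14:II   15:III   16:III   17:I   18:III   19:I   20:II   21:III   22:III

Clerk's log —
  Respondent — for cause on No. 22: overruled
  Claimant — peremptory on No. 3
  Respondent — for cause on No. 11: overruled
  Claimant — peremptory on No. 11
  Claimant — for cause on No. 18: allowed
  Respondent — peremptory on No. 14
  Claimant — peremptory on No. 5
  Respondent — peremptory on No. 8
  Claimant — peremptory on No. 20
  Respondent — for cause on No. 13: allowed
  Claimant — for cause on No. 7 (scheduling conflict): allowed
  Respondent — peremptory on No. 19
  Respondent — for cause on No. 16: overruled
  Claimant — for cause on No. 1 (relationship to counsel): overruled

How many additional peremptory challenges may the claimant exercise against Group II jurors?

1

Claimant peremptories so far: #3, #11, #5, #20 — 4 of 8 used, 4 left overall.
Against Group II: #20 — 1 used; per-group cap 2 leaves 1.
Binding limit: min(4, 1) = 1.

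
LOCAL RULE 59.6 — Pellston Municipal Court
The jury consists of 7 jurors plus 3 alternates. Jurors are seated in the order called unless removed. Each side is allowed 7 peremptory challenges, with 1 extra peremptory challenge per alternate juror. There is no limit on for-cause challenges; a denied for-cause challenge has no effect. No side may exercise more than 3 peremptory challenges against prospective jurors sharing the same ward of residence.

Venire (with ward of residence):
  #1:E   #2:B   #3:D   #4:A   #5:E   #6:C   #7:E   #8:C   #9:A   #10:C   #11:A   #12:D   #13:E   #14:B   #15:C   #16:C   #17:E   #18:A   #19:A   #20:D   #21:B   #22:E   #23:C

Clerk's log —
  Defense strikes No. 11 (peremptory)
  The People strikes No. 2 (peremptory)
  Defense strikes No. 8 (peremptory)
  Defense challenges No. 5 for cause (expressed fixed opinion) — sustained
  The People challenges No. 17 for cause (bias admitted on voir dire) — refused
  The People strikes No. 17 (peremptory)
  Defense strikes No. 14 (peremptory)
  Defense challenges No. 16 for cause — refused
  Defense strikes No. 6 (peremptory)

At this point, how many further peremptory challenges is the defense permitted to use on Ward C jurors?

Defense peremptories so far: #11, #8, #14, #6 — 4 of 10 used, 6 left overall.
Against Ward C: #8, #6 — 2 used; per-ward cap 3 leaves 1.
Binding limit: min(6, 1) = 1.

1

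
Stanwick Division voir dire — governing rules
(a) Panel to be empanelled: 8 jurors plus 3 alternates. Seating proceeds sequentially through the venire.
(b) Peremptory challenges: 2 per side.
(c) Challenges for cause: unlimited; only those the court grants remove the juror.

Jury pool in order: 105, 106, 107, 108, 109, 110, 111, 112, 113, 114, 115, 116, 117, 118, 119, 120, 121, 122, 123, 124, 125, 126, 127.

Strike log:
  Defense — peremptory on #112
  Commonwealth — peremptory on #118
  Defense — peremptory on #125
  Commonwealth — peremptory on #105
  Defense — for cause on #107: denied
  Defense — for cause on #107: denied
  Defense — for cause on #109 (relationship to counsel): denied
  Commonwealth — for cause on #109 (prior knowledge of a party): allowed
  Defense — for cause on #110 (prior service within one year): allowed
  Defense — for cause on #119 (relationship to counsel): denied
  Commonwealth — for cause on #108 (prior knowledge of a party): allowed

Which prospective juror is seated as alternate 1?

Removed: #105, #108, #109, #110, #112, #118, #125. (#107, #119 stay — for-cause denied.)
Seating in order: seats 1–8 → #106, #107, #111, #113, #114, #115, #116, #117; alternates → #119, #120, #121.
So alternate 1 is #119.

119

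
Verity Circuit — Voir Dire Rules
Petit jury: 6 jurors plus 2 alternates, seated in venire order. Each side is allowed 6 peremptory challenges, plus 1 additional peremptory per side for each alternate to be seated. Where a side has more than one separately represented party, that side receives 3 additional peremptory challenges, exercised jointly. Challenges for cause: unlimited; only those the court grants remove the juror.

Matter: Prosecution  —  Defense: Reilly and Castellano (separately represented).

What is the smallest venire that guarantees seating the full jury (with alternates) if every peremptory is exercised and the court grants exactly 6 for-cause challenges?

33

Seats to fill: 6 + 2 alternates = 8.
Peremptories — Prosecution: 6 + 1×2 = 8; Defense: 6 + 1×2 + 3 = 11; total 19.
For-cause removals: 6.
Minimum venire: 8 + 19 + 6 = 33.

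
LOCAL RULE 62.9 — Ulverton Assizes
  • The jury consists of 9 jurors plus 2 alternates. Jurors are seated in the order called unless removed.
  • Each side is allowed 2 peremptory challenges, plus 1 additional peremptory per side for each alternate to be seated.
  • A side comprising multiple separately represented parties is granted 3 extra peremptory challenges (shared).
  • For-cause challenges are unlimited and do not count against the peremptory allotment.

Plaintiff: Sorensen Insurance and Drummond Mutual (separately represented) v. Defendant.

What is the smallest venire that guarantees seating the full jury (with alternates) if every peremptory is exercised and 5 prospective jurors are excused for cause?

27

Seats to fill: 9 + 2 alternates = 11.
Peremptories — Plaintiff: 2 + 1×2 + 3 = 7; Defendant: 2 + 1×2 = 4; total 11.
For-cause removals: 5.
Minimum venire: 11 + 11 + 5 = 27.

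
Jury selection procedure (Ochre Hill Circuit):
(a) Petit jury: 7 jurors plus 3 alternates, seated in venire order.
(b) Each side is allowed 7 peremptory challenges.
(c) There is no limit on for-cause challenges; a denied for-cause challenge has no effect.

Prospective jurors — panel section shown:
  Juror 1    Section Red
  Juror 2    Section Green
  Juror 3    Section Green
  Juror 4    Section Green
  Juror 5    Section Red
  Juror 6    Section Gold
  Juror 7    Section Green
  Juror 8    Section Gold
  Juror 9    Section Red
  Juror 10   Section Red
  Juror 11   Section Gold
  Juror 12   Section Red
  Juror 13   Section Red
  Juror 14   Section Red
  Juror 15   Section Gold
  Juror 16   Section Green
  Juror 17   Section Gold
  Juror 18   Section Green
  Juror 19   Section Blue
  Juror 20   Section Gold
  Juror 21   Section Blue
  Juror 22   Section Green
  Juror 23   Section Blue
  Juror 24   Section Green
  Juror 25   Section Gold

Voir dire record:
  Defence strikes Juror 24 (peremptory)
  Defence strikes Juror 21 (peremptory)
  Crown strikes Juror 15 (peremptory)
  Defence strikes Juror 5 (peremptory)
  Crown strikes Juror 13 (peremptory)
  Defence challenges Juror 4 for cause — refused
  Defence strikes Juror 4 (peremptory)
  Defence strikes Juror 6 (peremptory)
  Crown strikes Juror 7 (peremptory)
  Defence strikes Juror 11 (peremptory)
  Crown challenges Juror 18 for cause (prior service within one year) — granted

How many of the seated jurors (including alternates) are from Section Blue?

Removed: #4, #5, #6, #7, #11, #13, #15, #18, #21, #24.
Seated (10 incl. alternates): #1, #2, #3, #8, #9, #10, #12, #14, #16, #17.
None of those are in Section Blue → 0.

0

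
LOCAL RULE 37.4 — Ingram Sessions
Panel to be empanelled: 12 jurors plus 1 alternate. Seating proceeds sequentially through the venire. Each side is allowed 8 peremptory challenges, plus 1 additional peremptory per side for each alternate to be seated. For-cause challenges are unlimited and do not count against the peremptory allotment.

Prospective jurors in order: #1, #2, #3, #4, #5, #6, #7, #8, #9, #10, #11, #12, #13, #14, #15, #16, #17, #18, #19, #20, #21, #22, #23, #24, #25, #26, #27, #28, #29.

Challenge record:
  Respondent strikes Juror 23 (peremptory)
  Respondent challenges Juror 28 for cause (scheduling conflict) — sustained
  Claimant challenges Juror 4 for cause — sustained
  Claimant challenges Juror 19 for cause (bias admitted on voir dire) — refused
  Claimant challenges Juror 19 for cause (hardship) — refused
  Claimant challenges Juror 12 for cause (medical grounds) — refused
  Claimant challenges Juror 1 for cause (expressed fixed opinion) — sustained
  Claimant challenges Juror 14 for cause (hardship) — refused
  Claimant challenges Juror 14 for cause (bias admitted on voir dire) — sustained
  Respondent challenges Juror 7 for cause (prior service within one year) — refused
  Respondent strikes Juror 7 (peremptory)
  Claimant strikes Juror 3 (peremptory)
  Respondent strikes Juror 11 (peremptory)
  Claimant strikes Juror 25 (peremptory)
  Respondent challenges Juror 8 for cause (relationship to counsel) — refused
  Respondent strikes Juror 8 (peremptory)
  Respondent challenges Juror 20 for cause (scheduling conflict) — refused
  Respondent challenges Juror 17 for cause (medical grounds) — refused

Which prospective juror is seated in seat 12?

Removed: #1, #3, #4, #7, #8, #11, #14, #23, #25, #28. (#12, #17, #19, #20 stay — for-cause denied.)
Seating in order: seats 1–12 → #2, #5, #6, #9, #10, #12, #13, #15, #16, #17, #18, #19; alternates → #20.
So seat 12 is #19.

19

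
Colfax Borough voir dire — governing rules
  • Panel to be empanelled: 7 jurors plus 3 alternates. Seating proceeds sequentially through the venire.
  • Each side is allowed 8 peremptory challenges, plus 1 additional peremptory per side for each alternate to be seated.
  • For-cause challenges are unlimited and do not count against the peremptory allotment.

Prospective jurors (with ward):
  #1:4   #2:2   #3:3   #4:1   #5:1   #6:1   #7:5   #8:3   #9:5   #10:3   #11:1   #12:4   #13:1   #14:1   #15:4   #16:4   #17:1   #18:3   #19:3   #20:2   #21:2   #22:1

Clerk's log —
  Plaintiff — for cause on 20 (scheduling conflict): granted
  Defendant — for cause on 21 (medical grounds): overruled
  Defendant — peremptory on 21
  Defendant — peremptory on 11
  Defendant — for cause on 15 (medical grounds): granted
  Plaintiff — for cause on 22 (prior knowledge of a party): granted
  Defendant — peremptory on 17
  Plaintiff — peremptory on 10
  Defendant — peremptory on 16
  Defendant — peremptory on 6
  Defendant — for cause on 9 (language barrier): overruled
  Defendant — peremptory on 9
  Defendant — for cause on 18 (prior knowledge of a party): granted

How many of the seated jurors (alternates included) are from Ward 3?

2

Removed: #6, #9, #10, #11, #15, #16, #17, #18, #20, #21, #22.
Seated (10 incl. alternates): #1, #2, #3, #4, #5, #7, #8, #12, #13, #14.
Of those, in Ward 3: #3, #8 → 2.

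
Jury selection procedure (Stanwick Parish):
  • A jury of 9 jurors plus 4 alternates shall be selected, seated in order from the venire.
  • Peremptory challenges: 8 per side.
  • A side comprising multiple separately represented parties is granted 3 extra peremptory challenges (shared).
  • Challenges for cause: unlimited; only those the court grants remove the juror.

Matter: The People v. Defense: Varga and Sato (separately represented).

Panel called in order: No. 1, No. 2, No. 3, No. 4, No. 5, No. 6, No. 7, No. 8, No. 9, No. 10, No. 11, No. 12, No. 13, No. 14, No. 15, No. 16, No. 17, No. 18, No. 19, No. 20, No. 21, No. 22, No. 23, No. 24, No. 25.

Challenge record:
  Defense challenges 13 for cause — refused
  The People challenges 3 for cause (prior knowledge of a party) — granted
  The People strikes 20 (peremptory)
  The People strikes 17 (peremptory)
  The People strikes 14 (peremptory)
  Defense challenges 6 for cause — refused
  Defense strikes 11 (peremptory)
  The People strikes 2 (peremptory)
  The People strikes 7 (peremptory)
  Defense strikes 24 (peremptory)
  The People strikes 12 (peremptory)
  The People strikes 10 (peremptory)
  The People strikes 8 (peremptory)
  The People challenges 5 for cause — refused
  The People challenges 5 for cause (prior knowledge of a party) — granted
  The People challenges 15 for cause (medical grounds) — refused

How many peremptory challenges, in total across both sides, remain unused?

The People allotment: 8. Defense allotment: 8 base + 3 multi-party = 11.
The People peremptories used: #20, #17, #14, #2, #7, #12, #10, #8 — 8 (for-cause on #3, #5, #5, #15 don't count).
Defense peremptories used: #11, #24 — 2 (for-cause on #13, #6 don't count).
Remaining: (8 − 8) + (11 − 2) = 9.

9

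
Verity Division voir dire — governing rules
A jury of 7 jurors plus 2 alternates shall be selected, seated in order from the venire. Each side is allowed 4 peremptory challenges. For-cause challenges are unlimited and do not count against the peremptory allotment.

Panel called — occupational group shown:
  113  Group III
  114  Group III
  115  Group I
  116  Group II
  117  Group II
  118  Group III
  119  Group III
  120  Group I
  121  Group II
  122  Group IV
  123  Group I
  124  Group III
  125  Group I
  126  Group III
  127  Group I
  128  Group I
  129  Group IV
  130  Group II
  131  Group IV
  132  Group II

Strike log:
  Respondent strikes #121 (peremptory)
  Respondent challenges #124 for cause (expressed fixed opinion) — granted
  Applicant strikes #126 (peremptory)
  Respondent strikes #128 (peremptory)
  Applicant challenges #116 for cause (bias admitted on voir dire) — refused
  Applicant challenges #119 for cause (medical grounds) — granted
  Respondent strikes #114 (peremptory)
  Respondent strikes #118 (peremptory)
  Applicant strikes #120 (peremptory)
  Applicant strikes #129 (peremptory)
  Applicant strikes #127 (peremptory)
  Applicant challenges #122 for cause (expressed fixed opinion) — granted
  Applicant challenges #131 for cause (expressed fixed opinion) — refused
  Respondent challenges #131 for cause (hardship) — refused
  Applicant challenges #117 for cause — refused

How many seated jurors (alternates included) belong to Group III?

1

Removed: #114, #118, #119, #120, #121, #122, #124, #126, #127, #128, #129.
Seated (9 incl. alternates): #113, #115, #116, #117, #123, #125, #130, #131, #132.
Of those, in Group III: #113 → 1.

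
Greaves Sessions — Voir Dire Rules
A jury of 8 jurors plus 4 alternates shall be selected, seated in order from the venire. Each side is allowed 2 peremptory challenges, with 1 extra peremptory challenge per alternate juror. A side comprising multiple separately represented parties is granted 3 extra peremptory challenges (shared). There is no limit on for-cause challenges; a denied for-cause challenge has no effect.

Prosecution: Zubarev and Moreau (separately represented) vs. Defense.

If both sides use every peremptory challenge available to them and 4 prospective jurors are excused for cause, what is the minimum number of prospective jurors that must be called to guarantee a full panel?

31

Seats to fill: 8 + 4 alternates = 12.
Peremptories — Prosecution: 2 + 1×4 + 3 = 9; Defense: 2 + 1×4 = 6; total 15.
For-cause removals: 4.
Minimum venire: 12 + 15 + 4 = 31.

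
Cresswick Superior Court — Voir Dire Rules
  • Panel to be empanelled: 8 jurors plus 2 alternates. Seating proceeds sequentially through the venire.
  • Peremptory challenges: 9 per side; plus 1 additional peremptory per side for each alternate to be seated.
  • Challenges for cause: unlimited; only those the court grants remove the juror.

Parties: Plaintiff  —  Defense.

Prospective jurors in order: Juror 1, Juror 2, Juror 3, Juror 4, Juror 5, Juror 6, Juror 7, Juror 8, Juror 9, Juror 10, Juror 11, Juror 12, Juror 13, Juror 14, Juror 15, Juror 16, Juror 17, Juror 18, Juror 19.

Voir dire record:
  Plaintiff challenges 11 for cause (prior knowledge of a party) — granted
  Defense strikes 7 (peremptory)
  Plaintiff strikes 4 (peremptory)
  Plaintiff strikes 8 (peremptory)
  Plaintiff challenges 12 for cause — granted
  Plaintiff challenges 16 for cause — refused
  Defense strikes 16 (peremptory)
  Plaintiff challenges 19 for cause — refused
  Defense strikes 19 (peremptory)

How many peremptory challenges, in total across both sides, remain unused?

17

Plaintiff allotment: 9 base + 1 × 2 alternates = 11. Defense allotment: 9 base + 1 × 2 alternates = 11.
Plaintiff peremptories used: #4, #8 — 2 (for-cause on #11, #12, #16, #19 don't count).
Defense peremptories used: #7, #16, #19 — 3.
Remaining: (11 − 2) + (11 − 3) = 17.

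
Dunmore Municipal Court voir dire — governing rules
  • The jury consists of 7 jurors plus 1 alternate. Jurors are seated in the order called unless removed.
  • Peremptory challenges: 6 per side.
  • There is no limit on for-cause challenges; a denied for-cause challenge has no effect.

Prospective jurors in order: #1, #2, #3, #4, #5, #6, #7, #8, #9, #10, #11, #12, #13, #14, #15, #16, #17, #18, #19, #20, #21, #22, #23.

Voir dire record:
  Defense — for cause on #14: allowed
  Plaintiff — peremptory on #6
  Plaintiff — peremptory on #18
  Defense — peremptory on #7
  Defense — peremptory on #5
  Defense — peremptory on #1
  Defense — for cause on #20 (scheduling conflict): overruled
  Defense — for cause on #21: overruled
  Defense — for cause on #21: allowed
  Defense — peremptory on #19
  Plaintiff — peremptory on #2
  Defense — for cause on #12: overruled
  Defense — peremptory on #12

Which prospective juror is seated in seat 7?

Removed: #1, #2, #5, #6, #7, #12, #14, #18, #19, #21. (#20 stays — for-cause denied.)
Seating in order: seats 1–7 → #3, #4, #8, #9, #10, #11, #13; alternates → #15.
So seat 7 is #13.

13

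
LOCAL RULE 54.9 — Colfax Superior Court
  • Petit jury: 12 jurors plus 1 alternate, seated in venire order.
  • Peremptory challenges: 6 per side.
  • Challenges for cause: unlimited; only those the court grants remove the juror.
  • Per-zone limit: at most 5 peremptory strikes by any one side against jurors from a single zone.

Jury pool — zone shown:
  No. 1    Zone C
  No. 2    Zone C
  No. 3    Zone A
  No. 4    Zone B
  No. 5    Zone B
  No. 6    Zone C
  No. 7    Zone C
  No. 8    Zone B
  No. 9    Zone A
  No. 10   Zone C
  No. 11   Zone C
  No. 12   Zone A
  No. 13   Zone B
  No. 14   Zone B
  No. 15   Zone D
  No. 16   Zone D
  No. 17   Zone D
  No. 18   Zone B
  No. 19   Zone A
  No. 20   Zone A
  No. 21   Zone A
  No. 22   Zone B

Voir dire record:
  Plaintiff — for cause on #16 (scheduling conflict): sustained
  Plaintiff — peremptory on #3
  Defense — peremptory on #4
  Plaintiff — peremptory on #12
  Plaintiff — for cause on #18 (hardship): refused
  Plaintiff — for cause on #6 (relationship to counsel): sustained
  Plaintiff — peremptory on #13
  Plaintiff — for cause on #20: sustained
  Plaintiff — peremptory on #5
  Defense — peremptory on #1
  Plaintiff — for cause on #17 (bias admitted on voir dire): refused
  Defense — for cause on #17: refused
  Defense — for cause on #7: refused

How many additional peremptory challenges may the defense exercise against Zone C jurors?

Defense peremptories so far: #4, #1 — 2 of 6 used, 4 left overall.
Against Zone C: #1 — 1 used; per-zone cap 5 leaves 4.
Binding limit: min(4, 4) = 4.

4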